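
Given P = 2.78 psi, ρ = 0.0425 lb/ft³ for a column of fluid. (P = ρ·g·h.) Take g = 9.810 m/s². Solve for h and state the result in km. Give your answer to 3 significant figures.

2.87 km

Rearranging: h = P/(ρ·g).
P = 2.78 psi = 19167 Pa; ρ = 0.0425 lb/ft³ = 0.6808 kg/m³; g = 9.810 m/s².
h = 2870 m
2870 m × (1 km / 1000 m) = 2.870 km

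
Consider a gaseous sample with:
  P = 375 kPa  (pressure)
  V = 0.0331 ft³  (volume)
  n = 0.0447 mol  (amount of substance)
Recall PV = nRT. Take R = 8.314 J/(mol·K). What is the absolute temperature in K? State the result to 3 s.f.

From the ideal-gas law: T = PV/(nR).
P = 375 kPa = 3.750×10^5 Pa; V = 0.0331 ft³ = 9.373×10^-4 m³; n = 0.0447 mol; R = 8.314 J/(mol·K).
T = 945.8 K

946 K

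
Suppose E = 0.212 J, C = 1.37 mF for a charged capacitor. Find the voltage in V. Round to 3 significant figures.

Rearranging: V = √(2E/C).
E = 0.212 J; C = 1.37 mF = 0.001370 F.
V = 17.59 V  (the unit combination reduces to kg·m²/(A·s³) = V)

17.6 V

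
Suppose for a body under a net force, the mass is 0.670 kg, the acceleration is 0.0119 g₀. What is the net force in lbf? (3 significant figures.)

From Newton's second law: F = m·a.
m = 0.670 kg; a = 0.0119 g₀ = 0.1167 m/s².
F = 0.07819 N  (the unit combination reduces to kg·m/s² = N)
0.07819 N × (1 lbf / 4.448 N) = 0.01758 lbf

0.0176 lbf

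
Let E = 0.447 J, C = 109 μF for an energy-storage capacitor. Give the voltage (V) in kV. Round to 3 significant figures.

Solving E = ½C·V² for V: V = √(2E/C).
E = 0.447 J; C = 109 μF = 1.090×10^-4 F.
V = 90.56 V  (the unit combination reduces to kg·m²/(A·s³) = V)
90.56 V × (1 kV / 1000 V) = 0.09056 kV

0.0906 kV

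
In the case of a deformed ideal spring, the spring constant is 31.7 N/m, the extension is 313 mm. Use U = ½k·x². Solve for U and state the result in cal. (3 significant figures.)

0.371 cal

Directly: U = ½kx².
k = 31.7 N/m; x = 313 mm = 0.3130 m.
U = 1.553 J  (the unit combination reduces to kg·m²/s² = J)
1.553 J × (1 cal / 4.184 J) = 0.3711 cal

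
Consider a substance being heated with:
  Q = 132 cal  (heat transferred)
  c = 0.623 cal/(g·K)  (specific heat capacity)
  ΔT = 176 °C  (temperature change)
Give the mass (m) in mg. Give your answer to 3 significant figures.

Rearranging: m = Q/(c·ΔT).
Q = 132 cal = 552.3 J; c = 0.623 cal/(g·K) = 2607 J/(kg·K); ΔT = 176 °C = 176.0 K.
m = 0.001204 kg
0.001204 kg × (1 mg / 1.000×10^-6 kg) = 1204 mg

1200 mg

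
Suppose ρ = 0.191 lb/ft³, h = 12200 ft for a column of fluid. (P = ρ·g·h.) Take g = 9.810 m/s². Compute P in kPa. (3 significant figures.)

112 kPa

Directly: P = ρgh.
ρ = 0.191 lb/ft³ = 3.060 kg/m³; h = 12200 ft = 3719 m; g = 9.810 m/s².
P = 1.116×10^5 Pa
1.116×10^5 Pa × (1 kPa / 1000 Pa) = 111.6 kPa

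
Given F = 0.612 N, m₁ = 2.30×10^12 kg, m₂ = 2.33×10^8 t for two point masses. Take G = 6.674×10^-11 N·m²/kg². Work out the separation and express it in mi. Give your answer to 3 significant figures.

Rearranging F = G·m₁·m₂/r² for r: r = √(G·m₁m₂/F).
F = 0.612 N; m₁ = 2.30×10^12 kg; m₂ = 2.33×10^8 t = 2.330×10^11 kg; G = 6.674×10^-11 N·m²/kg².
r = 7.645×10^6 m
7.645×10^6 m × (1 mi / 1609 m) = 4750 mi

4750 mi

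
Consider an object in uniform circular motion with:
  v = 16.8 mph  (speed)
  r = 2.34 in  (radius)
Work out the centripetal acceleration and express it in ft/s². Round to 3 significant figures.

Directly: a = v²/r.
v = 16.8 mph = 7.510 m/s; r = 2.34 in = 0.05944 m.
a = 949.0 m/s²
949.0 m/s² × (1 ft/s² / 0.3048 m/s²) = 3113 ft/s²

3110 ft/s²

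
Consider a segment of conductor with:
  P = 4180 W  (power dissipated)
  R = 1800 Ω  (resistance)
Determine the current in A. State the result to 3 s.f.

Solving P = I²R for I: I = √(P/R).
P = 4180 W; R = 1800 Ω.
I = 1.524 A

1.52 A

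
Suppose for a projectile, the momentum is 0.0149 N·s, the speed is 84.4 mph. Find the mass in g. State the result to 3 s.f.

0.395 g

Rearranging p = m·v for m: m = p/v.
p = 0.0149 N·s = 0.01490 kg·m/s; v = 84.4 mph = 37.73 m/s.
m = 3.949×10^-4 kg
3.949×10^-4 kg × (1 g / 0.001000 kg) = 0.3949 g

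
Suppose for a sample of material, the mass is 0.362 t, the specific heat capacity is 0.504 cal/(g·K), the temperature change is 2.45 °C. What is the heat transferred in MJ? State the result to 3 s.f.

Q is given directly by: Q = mcΔT.
m = 0.362 t = 362.0 kg; c = 0.504 cal/(g·K) = 2109 J/(kg·K); ΔT = 2.45 °C = 2.450 K.
Q = 1.870×10^6 J
1.870×10^6 J × (1 MJ / 1.000×10^6 J) = 1.870 MJ

1.87 MJ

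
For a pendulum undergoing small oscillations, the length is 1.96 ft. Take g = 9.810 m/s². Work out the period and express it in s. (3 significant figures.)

1.55 s

Directly: T = 2π√(L/g).
L = 1.96 ft = 0.5974 m; g = 9.810 m/s².
T = 1.551 s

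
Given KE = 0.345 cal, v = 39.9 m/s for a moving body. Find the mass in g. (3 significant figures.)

1.81 g

Rearranging KE = ½mv² for m: m = 2·KE/v².
KE = 0.345 cal = 1.443 J; v = 39.9 m/s.
m = 0.001813 kg
0.001813 kg × (1 g / 0.001000 kg) = 1.813 g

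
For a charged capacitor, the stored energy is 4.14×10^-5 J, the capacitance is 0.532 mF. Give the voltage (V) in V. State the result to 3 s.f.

0.395 V

Rearranging E = ½C·V² for V: V = √(2E/C).
E = 4.14×10^-5 J; C = 0.532 mF = 5.320×10^-4 F.
V = 0.3945 V  (the unit combination reduces to kg·m²/(A·s³) = V)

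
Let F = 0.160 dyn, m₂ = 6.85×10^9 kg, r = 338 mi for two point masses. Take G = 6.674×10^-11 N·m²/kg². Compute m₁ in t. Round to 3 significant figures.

1040 t

From Newton's law of gravitation: m₁ = F·r²/(G·m₂).
F = 0.160 dyn = 1.600×10^-6 N; m₂ = 6.85×10^9 kg; r = 338 mi = 5.440×10^5 m; G = 6.674×10^-11 N·m²/kg².
m₁ = 1.036×10^6 kg
1.036×10^6 kg × (1 t / 1000 kg) = 1036 t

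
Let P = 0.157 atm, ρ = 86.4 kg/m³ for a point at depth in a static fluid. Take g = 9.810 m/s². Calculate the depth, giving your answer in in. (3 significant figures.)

Solving P = ρ·g·h for h: h = P/(ρ·g).
P = 0.157 atm = 15908 Pa; ρ = 86.4 kg/m³; g = 9.810 m/s².
h = 18.77 m
18.77 m × (1 in / 0.02540 m) = 738.9 in

739 in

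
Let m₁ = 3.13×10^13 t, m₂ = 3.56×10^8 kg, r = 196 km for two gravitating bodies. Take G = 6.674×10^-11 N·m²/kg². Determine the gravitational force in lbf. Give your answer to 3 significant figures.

4350 lbf

F is given directly by: F = Gm₁m₂/r².
m₁ = 3.13×10^13 t = 3.130×10^16 kg; m₂ = 3.56×10^8 kg; r = 196 km = 1.960×10^5 m; G = 6.674×10^-11 N·m²/kg².
F = 19358 N
19358 N × (1 lbf / 4.448 N) = 4352 lbf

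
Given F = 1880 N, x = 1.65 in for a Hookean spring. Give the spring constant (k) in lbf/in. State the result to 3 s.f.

From Hooke's law: k = F/x.
F = 1880 N; x = 1.65 in = 0.04191 m.
k = 44858 N/m
44858 N/m × (1 lbf/in / 175.1 N/m) = 256.1 lbf/in

256 lbf/in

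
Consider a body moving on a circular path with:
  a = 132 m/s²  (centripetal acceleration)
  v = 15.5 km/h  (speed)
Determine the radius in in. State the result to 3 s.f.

Rearranging: r = v²/a.
a = 132 m/s²; v = 15.5 km/h = 4.306 m/s.
r = 0.1404 m
0.1404 m × (1 in / 0.02540 m) = 5.529 in

5.53 in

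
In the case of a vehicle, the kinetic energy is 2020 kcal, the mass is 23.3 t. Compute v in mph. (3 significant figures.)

Rearranging: v = √(2·KE/m).
KE = 2020 kcal = 8.452×10^6 J; m = 23.3 t = 23300 kg.
v = 26.93 m/s
26.93 m/s × (1 mph / 0.4470 m/s) = 60.25 mph

60.3 mph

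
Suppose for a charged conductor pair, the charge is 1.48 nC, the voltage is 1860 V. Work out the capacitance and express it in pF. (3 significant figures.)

C is given directly by: C = Q/V.
Q = 1.48 nC = 1.480×10^-9 C; V = 1860 V.
C = 7.957×10^-13 F
7.957×10^-13 F × (1 pF / 1.000×10^-12 F) = 0.7957 pF

0.796 pF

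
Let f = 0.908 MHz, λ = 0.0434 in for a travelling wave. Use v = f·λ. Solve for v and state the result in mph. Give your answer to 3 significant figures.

2240 mph

Directly: v = fλ.
f = 0.908 MHz = 9.080×10^5 Hz; λ = 0.0434 in = 0.001102 m.
v = 1001 m/s
1001 m/s × (1 mph / 0.4470 m/s) = 2239 mph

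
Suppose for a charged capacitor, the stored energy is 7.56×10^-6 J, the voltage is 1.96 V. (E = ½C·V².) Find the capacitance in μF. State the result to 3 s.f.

Rearranging E = ½C·V² for C: C = 2E/V².
E = 7.56×10^-6 J; V = 1.96 V.
C = 3.936×10^-6 F
3.936×10^-6 F × (1 μF / 1.000×10^-6 F) = 3.936 μF

3.94 μF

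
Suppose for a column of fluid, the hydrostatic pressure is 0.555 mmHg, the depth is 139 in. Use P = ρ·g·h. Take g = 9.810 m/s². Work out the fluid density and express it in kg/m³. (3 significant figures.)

Rearranging P = ρ·g·h for ρ: ρ = P/(g·h).
P = 0.555 mmHg = 73.99 Pa; h = 139 in = 3.531 m; g = 9.810 m/s².
ρ = 2.136 kg/m³

2.14 kg/m³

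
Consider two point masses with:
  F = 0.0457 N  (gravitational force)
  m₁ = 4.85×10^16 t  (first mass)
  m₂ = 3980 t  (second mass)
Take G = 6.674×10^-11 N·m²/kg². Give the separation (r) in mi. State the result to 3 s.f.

Solving F = G·m₁·m₂/r² for r: r = √(G·m₁m₂/F).
F = 0.0457 N; m₁ = 4.85×10^16 t = 4.850×10^19 kg; m₂ = 3980 t = 3.980×10^6 kg; G = 6.674×10^-11 N·m²/kg².
r = 5.309×10^8 m
5.309×10^8 m × (1 mi / 1609 m) = 3.299×10^5 mi

3.30×10^5 mi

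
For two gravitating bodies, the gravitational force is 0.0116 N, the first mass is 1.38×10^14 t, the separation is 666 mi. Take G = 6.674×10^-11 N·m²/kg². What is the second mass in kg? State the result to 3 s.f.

1450 kg

From Newton's law of gravitation: m₂ = F·r²/(G·m₁).
F = 0.0116 N; m₁ = 1.38×10^14 t = 1.380×10^17 kg; r = 666 mi = 1.072×10^6 m; G = 6.674×10^-11 N·m²/kg².
m₂ = 1447 kg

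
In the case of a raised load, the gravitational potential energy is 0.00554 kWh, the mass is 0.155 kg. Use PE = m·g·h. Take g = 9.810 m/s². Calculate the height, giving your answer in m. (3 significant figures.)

Solving PE = m·g·h for h: h = PE/(m·g).
PE = 0.00554 kWh = 19944 J; m = 0.155 kg; g = 9.810 m/s².
h = 13116 m

13100 m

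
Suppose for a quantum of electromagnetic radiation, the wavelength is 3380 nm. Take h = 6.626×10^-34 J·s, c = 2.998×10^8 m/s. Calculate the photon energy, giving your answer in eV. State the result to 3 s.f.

E is given directly by: E = hc/λ.
λ = 3380 nm = 3.380×10^-6 m; h = 6.626×10^-34 J·s; c = 2.998×10^8 m/s.
E = 5.877×10^-20 J
5.877×10^-20 J × (1 eV / 1.602×10^-19 J) = 0.3668 eV

0.367 eV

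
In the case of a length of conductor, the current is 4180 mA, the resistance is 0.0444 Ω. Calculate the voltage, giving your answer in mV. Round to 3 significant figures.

From Ohm's law: V = IR.
I = 4180 mA = 4.180 A; R = 0.0444 Ω.
V = 0.1856 V
0.1856 V × (1 mV / 0.001000 V) = 185.6 mV

186 mV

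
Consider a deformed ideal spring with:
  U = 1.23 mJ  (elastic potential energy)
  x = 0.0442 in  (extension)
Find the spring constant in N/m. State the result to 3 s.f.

1950 N/m

Solving U = ½k·x² for k: k = 2U/x².
U = 1.23 mJ = 0.001230 J; x = 0.0442 in = 0.001123 m.
k = 1952 N/m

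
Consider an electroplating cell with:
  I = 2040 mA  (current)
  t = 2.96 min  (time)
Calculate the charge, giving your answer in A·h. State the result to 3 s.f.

0.101 A·h

Directly: q = It.
I = 2040 mA = 2.040 A; t = 2.96 min = 177.6 s.
q = 362.3 C
362.3 C × (1 A·h / 3600 C) = 0.1006 A·h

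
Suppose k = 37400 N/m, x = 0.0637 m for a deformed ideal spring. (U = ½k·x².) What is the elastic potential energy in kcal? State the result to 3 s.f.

0.0181 kcal

Directly: U = ½kx².
k = 37400 N/m; x = 0.0637 m.
U = 75.88 J
75.88 J × (1 kcal / 4184 J) = 0.01814 kcal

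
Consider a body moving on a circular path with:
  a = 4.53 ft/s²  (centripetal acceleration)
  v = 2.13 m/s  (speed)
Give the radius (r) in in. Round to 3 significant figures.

129 in

Solving a = v²/r for r: r = v²/a.
a = 4.53 ft/s² = 1.381 m/s²; v = 2.13 m/s.
r = 3.286 m
3.286 m × (1 in / 0.02540 m) = 129.4 in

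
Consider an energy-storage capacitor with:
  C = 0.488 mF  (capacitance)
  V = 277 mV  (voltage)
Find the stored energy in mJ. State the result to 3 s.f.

Directly: E = ½CV².
C = 0.488 mF = 4.880×10^-4 F; V = 277 mV = 0.2770 V.
E = 1.872×10^-5 J
1.872×10^-5 J × (1 mJ / 0.001000 J) = 0.01872 mJ

0.0187 mJ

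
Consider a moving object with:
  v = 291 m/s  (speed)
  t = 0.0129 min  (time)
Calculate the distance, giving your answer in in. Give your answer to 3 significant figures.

8870 in

Rearranging: d = v·t.
v = 291 m/s; t = 0.0129 min = 0.7740 s.
d = 225.2 m
225.2 m × (1 in / 0.02540 m) = 8867 in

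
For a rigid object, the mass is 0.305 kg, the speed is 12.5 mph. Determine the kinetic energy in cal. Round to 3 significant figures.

Directly: KE = ½mv².
m = 0.305 kg; v = 12.5 mph = 5.588 m/s.
KE = 4.762 J  (the unit combination reduces to kg·m²/s² = J)
4.762 J × (1 cal / 4.184 J) = 1.138 cal

1.14 cal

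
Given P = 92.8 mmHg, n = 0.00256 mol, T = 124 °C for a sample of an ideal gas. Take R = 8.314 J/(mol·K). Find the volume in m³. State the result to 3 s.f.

From the ideal-gas law: V = nRT/P.
P = 92.8 mmHg = 12372 Pa; n = 0.00256 mol; T = 124 °C = 397.1 K; R = 8.314 J/(mol·K).
V = 6.832×10^-4 m³

6.83×10^-4 m³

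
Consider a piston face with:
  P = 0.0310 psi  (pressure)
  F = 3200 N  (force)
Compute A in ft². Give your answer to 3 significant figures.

Rearranging P = F/A for A: A = F/P.
P = 0.0310 psi = 213.7 Pa; F = 3200 N.
A = 14.97 m²
14.97 m² × (1 ft² / 0.09290 m²) = 161.2 ft²

161 ft²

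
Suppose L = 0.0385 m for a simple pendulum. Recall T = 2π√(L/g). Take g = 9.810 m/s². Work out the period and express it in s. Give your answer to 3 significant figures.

Directly: T = 2π√(L/g).
L = 0.0385 m; g = 9.810 m/s².
T = 0.3936 s

0.394 s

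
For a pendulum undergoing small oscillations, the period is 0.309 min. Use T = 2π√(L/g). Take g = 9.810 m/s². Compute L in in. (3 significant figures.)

3360 in

Solving T = 2π√(L/g) for L: L = g·(T/2π)².
T = 0.309 min = 18.54 s; g = 9.810 m/s².
L = 85.41 m
85.41 m × (1 in / 0.02540 m) = 3363 in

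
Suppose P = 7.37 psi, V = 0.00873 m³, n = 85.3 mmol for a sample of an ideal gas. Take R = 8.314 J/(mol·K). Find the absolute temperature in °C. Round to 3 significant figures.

352 °C

From the ideal-gas law: T = PV/(nR).
P = 7.37 psi = 50814 Pa; V = 0.00873 m³; n = 85.3 mmol = 0.08530 mol; R = 8.314 J/(mol·K).
T = 625.5 K
625.5 K − 273.15 = 352.4 °C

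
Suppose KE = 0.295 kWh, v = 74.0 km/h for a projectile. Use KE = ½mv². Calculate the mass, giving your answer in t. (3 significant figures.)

Solving KE = ½mv² for m: m = 2·KE/v².
KE = 0.295 kWh = 1.062×10^6 J; v = 74.0 km/h = 20.56 m/s.
m = 5027 kg
5027 kg × (1 t / 1000 kg) = 5.027 t

5.03 t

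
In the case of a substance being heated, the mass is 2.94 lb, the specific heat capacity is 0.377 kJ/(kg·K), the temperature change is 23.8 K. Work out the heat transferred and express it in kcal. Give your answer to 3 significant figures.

Directly: Q = mcΔT.
m = 2.94 lb = 1.334 kg; c = 0.377 kJ/(kg·K) = 377.0 J/(kg·K); ΔT = 23.8 K.
Q = 11966 J
11966 J × (1 kcal / 4184 J) = 2.860 kcal

2.86 kcal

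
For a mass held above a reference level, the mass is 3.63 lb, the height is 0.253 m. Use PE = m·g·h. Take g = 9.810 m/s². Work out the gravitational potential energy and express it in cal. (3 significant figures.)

0.977 cal

Directly: PE = mgh.
m = 3.63 lb = 1.647 kg; h = 0.253 m; g = 9.810 m/s².
PE = 4.087 J
4.087 J × (1 cal / 4.184 J) = 0.9767 cal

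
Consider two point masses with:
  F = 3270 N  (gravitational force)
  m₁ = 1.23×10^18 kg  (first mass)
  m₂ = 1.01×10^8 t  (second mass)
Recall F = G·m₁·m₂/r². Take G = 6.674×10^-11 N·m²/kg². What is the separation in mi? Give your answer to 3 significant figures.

Rearranging F = G·m₁·m₂/r² for r: r = √(G·m₁m₂/F).
F = 3270 N; m₁ = 1.23×10^18 kg; m₂ = 1.01×10^8 t = 1.010×10^11 kg; G = 6.674×10^-11 N·m²/kg².
r = 5.035×10^7 m
5.035×10^7 m × (1 mi / 1609 m) = 31288 mi

31300 mi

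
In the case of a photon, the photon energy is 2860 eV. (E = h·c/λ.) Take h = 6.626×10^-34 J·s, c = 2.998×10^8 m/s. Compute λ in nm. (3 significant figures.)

0.434 nm

Rearranging: λ = hc/E.
E = 2860 eV = 4.582×10^-16 J; h = 6.626×10^-34 J·s; c = 2.998×10^8 m/s.
λ = 4.335×10^-10 m
4.335×10^-10 m × (1 nm / 1.000×10^-9 m) = 0.4335 nm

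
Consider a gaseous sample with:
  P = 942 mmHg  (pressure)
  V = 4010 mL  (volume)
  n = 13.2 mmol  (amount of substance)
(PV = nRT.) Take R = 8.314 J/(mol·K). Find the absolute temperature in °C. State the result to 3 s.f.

4320 °C

From the ideal-gas law: T = PV/(nR).
P = 942 mmHg = 1.256×10^5 Pa; V = 4010 mL = 0.004010 m³; n = 13.2 mmol = 0.01320 mol; R = 8.314 J/(mol·K).
T = 4589 K
4589 K − 273.15 = 4316 °C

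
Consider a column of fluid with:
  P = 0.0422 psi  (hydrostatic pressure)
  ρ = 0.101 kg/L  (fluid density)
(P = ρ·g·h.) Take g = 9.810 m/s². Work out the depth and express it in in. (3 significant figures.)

11.6 in

Rearranging P = ρ·g·h for h: h = P/(ρ·g).
P = 0.0422 psi = 291.0 Pa; ρ = 0.101 kg/L = 101.0 kg/m³; g = 9.810 m/s².
h = 0.2937 m
0.2937 m × (1 in / 0.02540 m) = 11.56 in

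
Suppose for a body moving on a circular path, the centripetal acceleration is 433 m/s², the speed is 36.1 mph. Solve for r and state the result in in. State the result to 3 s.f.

Solving a = v²/r for r: r = v²/a.
a = 433 m/s²; v = 36.1 mph = 16.14 m/s.
r = 0.6015 m
0.6015 m × (1 in / 0.02540 m) = 23.68 in

23.7 in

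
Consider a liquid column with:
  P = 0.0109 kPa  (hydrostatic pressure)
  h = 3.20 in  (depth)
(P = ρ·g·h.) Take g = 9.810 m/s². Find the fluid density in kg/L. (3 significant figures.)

Rearranging P = ρ·g·h for ρ: ρ = P/(g·h).
P = 0.0109 kPa = 10.90 Pa; h = 3.20 in = 0.08128 m; g = 9.810 m/s².
ρ = 13.67 kg/m³
13.67 kg/m³ × (1 kg/L / 1000 kg/m³) = 0.01367 kg/L

0.0137 kg/L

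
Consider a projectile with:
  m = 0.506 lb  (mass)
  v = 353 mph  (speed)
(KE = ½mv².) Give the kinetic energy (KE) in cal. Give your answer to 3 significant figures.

683 cal

Directly: KE = ½mv².
m = 0.506 lb = 0.2295 kg; v = 353 mph = 157.8 m/s.
KE = 2858 J
2858 J × (1 cal / 4.184 J) = 683.0 cal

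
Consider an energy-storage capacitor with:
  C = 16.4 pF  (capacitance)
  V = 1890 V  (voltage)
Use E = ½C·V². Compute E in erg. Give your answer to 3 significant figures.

293 erg

E is given directly by: E = ½CV².
C = 16.4 pF = 1.640×10^-11 F; V = 1890 V.
E = 2.929×10^-5 J
2.929×10^-5 J × (1 erg / 1.000×10^-7 J) = 292.9 erg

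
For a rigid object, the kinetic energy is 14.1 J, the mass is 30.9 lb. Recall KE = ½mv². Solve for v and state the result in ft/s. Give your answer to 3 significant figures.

4.65 ft/s

Rearranging KE = ½mv² for v: v = √(2·KE/m).
KE = 14.1 J; m = 30.9 lb = 14.02 kg.
v = 1.418 m/s
1.418 m/s × (1 ft/s / 0.3048 m/s) = 4.654 ft/s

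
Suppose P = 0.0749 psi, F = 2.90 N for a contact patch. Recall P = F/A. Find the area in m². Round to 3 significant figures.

0.00562 m²

Solving P = F/A for A: A = F/P.
P = 0.0749 psi = 516.4 Pa; F = 2.90 N.
A = 0.005616 m²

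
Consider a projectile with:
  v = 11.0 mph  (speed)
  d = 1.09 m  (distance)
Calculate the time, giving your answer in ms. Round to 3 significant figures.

Solving v = d/t for t: t = d/v.
v = 11.0 mph = 4.917 m/s; d = 1.09 m.
t = 0.2217 s
0.2217 s × (1 ms / 0.001000 s) = 221.7 ms

222 ms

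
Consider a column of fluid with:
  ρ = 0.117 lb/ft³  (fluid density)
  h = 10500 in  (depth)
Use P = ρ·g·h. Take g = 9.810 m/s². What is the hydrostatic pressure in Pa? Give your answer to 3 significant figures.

4900 Pa

Directly: P = ρgh.
ρ = 0.117 lb/ft³ = 1.874 kg/m³; h = 10500 in = 266.7 m; g = 9.810 m/s².
P = 4903 Pa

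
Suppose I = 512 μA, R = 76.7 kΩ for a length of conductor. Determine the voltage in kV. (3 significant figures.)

From Ohm's law: V = IR.
I = 512 μA = 5.120×10^-4 A; R = 76.7 kΩ = 76700 Ω.
V = 39.27 V
39.27 V × (1 kV / 1000 V) = 0.03927 kV

0.0393 kV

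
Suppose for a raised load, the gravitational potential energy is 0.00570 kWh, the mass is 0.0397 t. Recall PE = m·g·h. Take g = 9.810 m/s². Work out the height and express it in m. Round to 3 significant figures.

Rearranging PE = m·g·h for h: h = PE/(m·g).
PE = 0.00570 kWh = 20520 J; m = 0.0397 t = 39.70 kg; g = 9.810 m/s².
h = 52.69 m

52.7 m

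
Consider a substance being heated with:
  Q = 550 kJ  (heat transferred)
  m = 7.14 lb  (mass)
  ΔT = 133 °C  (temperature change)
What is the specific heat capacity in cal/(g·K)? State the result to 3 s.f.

0.305 cal/(g·K)

Rearranging: c = Q/(m·ΔT).
Q = 550 kJ = 5.500×10^5 J; m = 7.14 lb = 3.239 kg; ΔT = 133 °C = 133.0 K.
c = 1277 J/(kg·K)
1277 J/(kg·K) × (1 cal/(g·K) / 4184 J/(kg·K)) = 0.3052 cal/(g·K)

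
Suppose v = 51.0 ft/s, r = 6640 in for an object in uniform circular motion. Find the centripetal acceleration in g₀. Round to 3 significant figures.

0.146 g₀

Directly: a = v²/r.
v = 51.0 ft/s = 15.54 m/s; r = 6640 in = 168.7 m.
a = 1.433 m/s²
1.433 m/s² × (1 g₀ / 9.807 m/s²) = 0.1461 g₀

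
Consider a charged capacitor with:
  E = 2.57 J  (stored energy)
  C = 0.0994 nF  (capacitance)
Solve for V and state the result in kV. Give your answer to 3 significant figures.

Rearranging E = ½C·V² for V: V = √(2E/C).
E = 2.57 J; C = 0.0994 nF = 9.940×10^-11 F.
V = 2.274×10^5 V
2.274×10^5 V × (1 kV / 1000 V) = 227.4 kV

227 kV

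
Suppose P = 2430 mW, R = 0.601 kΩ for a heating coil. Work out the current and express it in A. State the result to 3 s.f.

0.0636 A

Rearranging: I = √(P/R).
P = 2430 mW = 2.430 W; R = 0.601 kΩ = 601.0 Ω.
I = 0.06359 A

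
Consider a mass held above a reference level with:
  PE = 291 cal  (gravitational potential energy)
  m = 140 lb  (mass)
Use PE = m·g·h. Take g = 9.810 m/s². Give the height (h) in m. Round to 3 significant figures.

Rearranging: h = PE/(m·g).
PE = 291 cal = 1218 J; m = 140 lb = 63.50 kg; g = 9.810 m/s².
h = 1.954 m

1.95 m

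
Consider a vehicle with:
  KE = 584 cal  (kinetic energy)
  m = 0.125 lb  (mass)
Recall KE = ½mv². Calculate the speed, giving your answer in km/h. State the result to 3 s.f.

1060 km/h

Solving KE = ½mv² for v: v = √(2·KE/m).
KE = 584 cal = 2443 J; m = 0.125 lb = 0.05670 kg.
v = 293.6 m/s
293.6 m/s × (1 km/h / 0.2778 m/s) = 1057 km/h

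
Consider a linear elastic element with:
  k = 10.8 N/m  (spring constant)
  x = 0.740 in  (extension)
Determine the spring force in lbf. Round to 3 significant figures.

0.0456 lbf

From Hooke's law: F = kx.
k = 10.8 N/m; x = 0.740 in = 0.01880 m.
F = 0.2030 N  (the unit combination reduces to kg·m/s² = N)
0.2030 N × (1 lbf / 4.448 N) = 0.04564 lbf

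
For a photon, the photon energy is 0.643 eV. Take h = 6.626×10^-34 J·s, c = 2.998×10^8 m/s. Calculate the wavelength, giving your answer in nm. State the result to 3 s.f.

1930 nm

Rearranging E = h·c/λ for λ: λ = hc/E.
E = 0.643 eV = 1.030×10^-19 J; h = 6.626×10^-34 J·s; c = 2.998×10^8 m/s.
λ = 1.928×10^-6 m
1.928×10^-6 m × (1 nm / 1.000×10^-9 m) = 1928 nm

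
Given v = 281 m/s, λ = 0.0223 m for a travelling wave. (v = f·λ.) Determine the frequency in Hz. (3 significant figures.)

Rearranging: f = v/λ.
v = 281 m/s; λ = 0.0223 m.
f = 12601 Hz

12600 Hz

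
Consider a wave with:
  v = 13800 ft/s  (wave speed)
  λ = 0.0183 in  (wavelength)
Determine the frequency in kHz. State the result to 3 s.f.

Rearranging: f = v/λ.
v = 13800 ft/s = 4206 m/s; λ = 0.0183 in = 4.648×10^-4 m.
f = 9.049×10^6 Hz
9.049×10^6 Hz × (1 kHz / 1000 Hz) = 9049 kHz

9050 kHz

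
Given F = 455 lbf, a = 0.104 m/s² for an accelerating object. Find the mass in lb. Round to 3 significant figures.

42900 lb

From Newton's second law: m = F/a.
F = 455 lbf = 2024 N; a = 0.104 m/s².
m = 19461 kg
19461 kg × (1 lb / 0.4536 kg) = 42904 lb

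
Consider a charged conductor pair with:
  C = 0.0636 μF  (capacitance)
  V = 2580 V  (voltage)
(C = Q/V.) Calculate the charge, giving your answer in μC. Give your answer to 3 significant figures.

164 μC

Rearranging: Q = CV.
C = 0.0636 μF = 6.360×10^-8 F; V = 2580 V.
Q = 1.641×10^-4 C
1.641×10^-4 C × (1 μC / 1.000×10^-6 C) = 164.1 μC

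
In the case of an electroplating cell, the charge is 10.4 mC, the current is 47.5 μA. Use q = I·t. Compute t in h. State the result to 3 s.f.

0.0608 h

Rearranging: t = q/I.
q = 10.4 mC = 0.01040 C; I = 47.5 μA = 4.750×10^-5 A.
t = 218.9 s
218.9 s × (1 h / 3600 s) = 0.06082 h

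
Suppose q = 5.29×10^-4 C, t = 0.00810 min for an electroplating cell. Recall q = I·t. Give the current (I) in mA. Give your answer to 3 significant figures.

1.09 mA

Rearranging: I = q/t.
q = 5.29×10^-4 C; t = 0.00810 min = 0.4860 s.
I = 0.001088 A
0.001088 A × (1 mA / 0.001000 A) = 1.088 mA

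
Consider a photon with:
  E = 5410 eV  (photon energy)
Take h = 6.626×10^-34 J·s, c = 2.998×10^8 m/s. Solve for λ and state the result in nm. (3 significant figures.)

0.229 nm

Rearranging: λ = hc/E.
E = 5410 eV = 8.668×10^-16 J; h = 6.626×10^-34 J·s; c = 2.998×10^8 m/s.
λ = 2.292×10^-10 m
2.292×10^-10 m × (1 nm / 1.000×10^-9 m) = 0.2292 nm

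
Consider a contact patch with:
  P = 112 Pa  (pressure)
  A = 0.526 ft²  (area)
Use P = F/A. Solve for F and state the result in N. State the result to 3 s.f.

5.47 N

Rearranging P = F/A for F: F = P·A.
P = 112 Pa; A = 0.526 ft² = 0.04887 m².
F = 5.473 N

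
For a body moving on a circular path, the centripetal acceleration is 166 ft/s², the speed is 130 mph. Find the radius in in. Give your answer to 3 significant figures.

2630 in

Rearranging a = v²/r for r: r = v²/a.
a = 166 ft/s² = 50.60 m/s²; v = 130 mph = 58.12 m/s.
r = 66.75 m
66.75 m × (1 in / 0.02540 m) = 2628 in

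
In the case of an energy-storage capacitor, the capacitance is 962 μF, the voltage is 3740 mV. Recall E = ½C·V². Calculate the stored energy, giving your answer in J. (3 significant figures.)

E is given directly by: E = ½CV².
C = 962 μF = 9.620×10^-4 F; V = 3740 mV = 3.740 V.
E = 0.006728 J

0.00673 J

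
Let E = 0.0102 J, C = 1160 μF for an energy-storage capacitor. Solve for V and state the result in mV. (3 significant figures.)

4190 mV

Solving E = ½C·V² for V: V = √(2E/C).
E = 0.0102 J; C = 1160 μF = 0.001160 F.
V = 4.194 V
4.194 V × (1 mV / 0.001000 V) = 4194 mV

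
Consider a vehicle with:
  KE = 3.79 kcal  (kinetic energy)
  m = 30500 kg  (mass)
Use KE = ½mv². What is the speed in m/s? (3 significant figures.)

1.02 m/s

Rearranging: v = √(2·KE/m).
KE = 3.79 kcal = 15857 J; m = 30500 kg.
v = 1.020 m/s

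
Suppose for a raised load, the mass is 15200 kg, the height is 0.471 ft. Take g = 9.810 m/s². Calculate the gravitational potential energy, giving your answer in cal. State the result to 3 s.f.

5120 cal

Directly: PE = mgh.
m = 15200 kg; h = 0.471 ft = 0.1436 m; g = 9.810 m/s².
PE = 21407 J  (the unit combination reduces to kg·m²/s² = J)
21407 J × (1 cal / 4.184 J) = 5116 cal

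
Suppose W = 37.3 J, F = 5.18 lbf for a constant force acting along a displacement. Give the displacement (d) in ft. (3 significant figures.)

5.31 ft

Rearranging: d = W/F.
W = 37.3 J; F = 5.18 lbf = 23.04 N.
d = 1.619 m
1.619 m × (1 ft / 0.3048 m) = 5.311 ft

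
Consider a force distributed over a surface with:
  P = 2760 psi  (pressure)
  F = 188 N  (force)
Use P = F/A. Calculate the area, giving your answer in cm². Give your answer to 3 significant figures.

Solving P = F/A for A: A = F/P.
P = 2760 psi = 1.903×10^7 Pa; F = 188 N.
A = 9.879×10^-6 m²
9.879×10^-6 m² × (1 cm² / 1.000×10^-4 m²) = 0.09879 cm²

0.0988 cm²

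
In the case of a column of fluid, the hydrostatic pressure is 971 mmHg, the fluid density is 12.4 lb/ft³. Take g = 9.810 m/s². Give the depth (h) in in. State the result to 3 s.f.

2620 in

Rearranging P = ρ·g·h for h: h = P/(ρ·g).
P = 971 mmHg = 1.295×10^5 Pa; ρ = 12.4 lb/ft³ = 198.6 kg/m³; g = 9.810 m/s².
h = 66.44 m
66.44 m × (1 in / 0.02540 m) = 2616 in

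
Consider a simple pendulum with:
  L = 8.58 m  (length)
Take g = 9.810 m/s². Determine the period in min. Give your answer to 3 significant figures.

0.0979 min

T is given directly by: T = 2π√(L/g).
L = 8.58 m; g = 9.810 m/s².
T = 5.876 s
5.876 s × (1 min / 60.00 s) = 0.09793 min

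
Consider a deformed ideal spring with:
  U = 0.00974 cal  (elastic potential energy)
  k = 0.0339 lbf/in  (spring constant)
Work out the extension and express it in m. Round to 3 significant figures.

0.117 m

Rearranging U = ½k·x² for x: x = √(2U/k).
U = 0.00974 cal = 0.04075 J; k = 0.0339 lbf/in = 5.937 N/m.
x = 0.1172 m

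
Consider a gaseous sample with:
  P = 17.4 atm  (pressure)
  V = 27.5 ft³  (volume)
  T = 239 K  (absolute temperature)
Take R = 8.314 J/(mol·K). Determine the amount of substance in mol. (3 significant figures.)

691 mol

From the ideal-gas law: n = PV/(RT).
P = 17.4 atm = 1.763×10^6 Pa; V = 27.5 ft³ = 0.7787 m³; T = 239 K; R = 8.314 J/(mol·K).
n = 690.9 mol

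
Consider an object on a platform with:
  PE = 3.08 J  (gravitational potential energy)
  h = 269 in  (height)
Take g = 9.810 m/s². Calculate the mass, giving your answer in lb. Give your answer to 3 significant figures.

Solving PE = m·g·h for m: m = PE/(g·h).
PE = 3.08 J; h = 269 in = 6.833 m; g = 9.810 m/s².
m = 0.04595 kg
0.04595 kg × (1 lb / 0.4536 kg) = 0.1013 lb

0.101 lb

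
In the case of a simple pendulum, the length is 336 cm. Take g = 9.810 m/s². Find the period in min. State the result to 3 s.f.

0.0613 min

T is given directly by: T = 2π√(L/g).
L = 336 cm = 3.360 m; g = 9.810 m/s².
T = 3.677 s
3.677 s × (1 min / 60.00 s) = 0.06129 min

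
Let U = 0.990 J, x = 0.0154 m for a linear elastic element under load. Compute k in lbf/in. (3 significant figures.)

47.7 lbf/in

Rearranging U = ½k·x² for k: k = 2U/x².
U = 0.990 J; x = 0.0154 m.
k = 8349 N/m
8349 N/m × (1 lbf/in / 175.1 N/m) = 47.67 lbf/in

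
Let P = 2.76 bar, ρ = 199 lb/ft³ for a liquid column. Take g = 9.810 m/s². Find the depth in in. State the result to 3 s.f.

Solving P = ρ·g·h for h: h = P/(ρ·g).
P = 2.76 bar = 2.760×10^5 Pa; ρ = 199 lb/ft³ = 3188 kg/m³; g = 9.810 m/s².
h = 8.826 m
8.826 m × (1 in / 0.02540 m) = 347.5 in

347 in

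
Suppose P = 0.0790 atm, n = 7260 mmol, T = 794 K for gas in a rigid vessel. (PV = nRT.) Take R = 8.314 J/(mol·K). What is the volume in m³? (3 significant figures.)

5.99 m³

Solving PV = nRT for V: V = nRT/P.
P = 0.0790 atm = 8005 Pa; n = 7260 mmol = 7.260 mol; T = 794 K; R = 8.314 J/(mol·K).
V = 5.987 m³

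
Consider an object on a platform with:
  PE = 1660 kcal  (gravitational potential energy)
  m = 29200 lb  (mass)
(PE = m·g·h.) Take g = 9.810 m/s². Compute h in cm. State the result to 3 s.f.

5350 cm

Solving PE = m·g·h for h: h = PE/(m·g).
PE = 1660 kcal = 6.945×10^6 J; m = 29200 lb = 13245 kg; g = 9.810 m/s².
h = 53.45 m
53.45 m × (1 cm / 0.01000 m) = 5345 cm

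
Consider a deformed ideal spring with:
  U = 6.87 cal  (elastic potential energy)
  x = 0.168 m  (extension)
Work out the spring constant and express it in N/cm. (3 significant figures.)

20.4 N/cm

Solving U = ½k·x² for k: k = 2U/x².
U = 6.87 cal = 28.74 J; x = 0.168 m.
k = 2037 N/m
2037 N/m × (1 N/cm / 100.0 N/m) = 20.37 N/cm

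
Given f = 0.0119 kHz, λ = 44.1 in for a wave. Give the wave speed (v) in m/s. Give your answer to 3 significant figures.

Directly: v = fλ.
f = 0.0119 kHz = 11.90 Hz; λ = 44.1 in = 1.120 m.
v = 13.33 m/s

13.3 m/s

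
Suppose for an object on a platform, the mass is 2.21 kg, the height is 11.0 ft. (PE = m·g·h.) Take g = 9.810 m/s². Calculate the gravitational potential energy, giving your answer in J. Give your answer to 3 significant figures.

PE is given directly by: PE = mgh.
m = 2.21 kg; h = 11.0 ft = 3.353 m; g = 9.810 m/s².
PE = 72.69 J  (the unit combination reduces to kg·m²/s² = J)

72.7 J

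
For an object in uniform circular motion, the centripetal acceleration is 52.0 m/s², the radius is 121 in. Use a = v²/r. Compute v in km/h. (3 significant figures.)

45.5 km/h

Solving a = v²/r for v: v = √(a·r).
a = 52.0 m/s²; r = 121 in = 3.073 m.
v = 12.64 m/s
12.64 m/s × (1 km/h / 0.2778 m/s) = 45.51 km/h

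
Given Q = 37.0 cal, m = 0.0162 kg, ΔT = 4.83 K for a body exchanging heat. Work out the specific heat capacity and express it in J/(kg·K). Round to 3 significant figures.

Rearranging Q = m·c·ΔT for c: c = Q/(m·ΔT).
Q = 37.0 cal = 154.8 J; m = 0.0162 kg; ΔT = 4.83 K.
c = 1978 J/(kg·K)

1980 J/(kg·K)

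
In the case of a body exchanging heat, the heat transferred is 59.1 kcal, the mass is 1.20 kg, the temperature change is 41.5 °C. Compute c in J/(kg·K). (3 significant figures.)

Rearranging: c = Q/(m·ΔT).
Q = 59.1 kcal = 2.473×10^5 J; m = 1.20 kg; ΔT = 41.5 °C = 41.50 K.
c = 4965 J/(kg·K)

4970 J/(kg·K)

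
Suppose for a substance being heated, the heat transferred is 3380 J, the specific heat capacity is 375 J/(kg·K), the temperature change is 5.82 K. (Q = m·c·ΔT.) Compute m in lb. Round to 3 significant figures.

3.41 lb

Solving Q = m·c·ΔT for m: m = Q/(c·ΔT).
Q = 3380 J; c = 375 J/(kg·K); ΔT = 5.82 K.
m = 1.549 kg
1.549 kg × (1 lb / 0.4536 kg) = 3.414 lb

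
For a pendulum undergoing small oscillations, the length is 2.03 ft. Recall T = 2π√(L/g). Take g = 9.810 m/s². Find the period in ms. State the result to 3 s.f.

Directly: T = 2π√(L/g).
L = 2.03 ft = 0.6187 m; g = 9.810 m/s².
T = 1.578 s
1.578 s × (1 ms / 0.001000 s) = 1578 ms

1580 ms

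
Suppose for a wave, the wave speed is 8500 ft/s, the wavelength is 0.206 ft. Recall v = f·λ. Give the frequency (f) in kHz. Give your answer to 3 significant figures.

41.3 kHz

Rearranging v = f·λ for f: f = v/λ.
v = 8500 ft/s = 2591 m/s; λ = 0.206 ft = 0.06279 m.
f = 41262 Hz
41262 Hz × (1 kHz / 1000 Hz) = 41.26 kHz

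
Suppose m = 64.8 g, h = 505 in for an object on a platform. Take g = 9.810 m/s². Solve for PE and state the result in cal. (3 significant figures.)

1.95 cal

Directly: PE = mgh.
m = 64.8 g = 0.06480 kg; h = 505 in = 12.83 m; g = 9.810 m/s².
PE = 8.154 J
8.154 J × (1 cal / 4.184 J) = 1.949 cal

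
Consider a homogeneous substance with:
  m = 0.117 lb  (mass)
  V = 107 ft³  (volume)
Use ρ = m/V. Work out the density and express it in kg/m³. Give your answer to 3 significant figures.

Directly: ρ = m/V.
m = 0.117 lb = 0.05307 kg; V = 107 ft³ = 3.030 m³.
ρ = 0.01752 kg/m³

0.0175 kg/m³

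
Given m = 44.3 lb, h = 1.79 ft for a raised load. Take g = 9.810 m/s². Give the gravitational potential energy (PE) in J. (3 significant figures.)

108 J

Directly: PE = mgh.
m = 44.3 lb = 20.09 kg; h = 1.79 ft = 0.5456 m; g = 9.810 m/s².
PE = 107.5 J  (the unit combination reduces to kg·m²/s² = J)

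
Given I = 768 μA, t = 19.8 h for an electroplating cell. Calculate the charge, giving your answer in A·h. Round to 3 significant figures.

Directly: q = It.
I = 768 μA = 7.680×10^-4 A; t = 19.8 h = 71280 s.
q = 54.74 C
54.74 C × (1 A·h / 3600 C) = 0.01521 A·h

0.0152 A·h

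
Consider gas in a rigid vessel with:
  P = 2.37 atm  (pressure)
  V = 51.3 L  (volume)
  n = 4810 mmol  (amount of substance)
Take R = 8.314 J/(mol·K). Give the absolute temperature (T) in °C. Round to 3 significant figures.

Rearranging: T = PV/(nR).
P = 2.37 atm = 2.401×10^5 Pa; V = 51.3 L = 0.05130 m³; n = 4810 mmol = 4.810 mol; R = 8.314 J/(mol·K).
T = 308.1 K
308.1 K − 273.15 = 34.90 °C

34.9 °C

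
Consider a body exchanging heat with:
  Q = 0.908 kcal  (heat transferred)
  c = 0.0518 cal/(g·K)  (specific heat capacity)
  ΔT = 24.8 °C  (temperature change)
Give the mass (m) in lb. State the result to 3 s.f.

1.56 lb

Rearranging Q = m·c·ΔT for m: m = Q/(c·ΔT).
Q = 0.908 kcal = 3799 J; c = 0.0518 cal/(g·K) = 216.7 J/(kg·K); ΔT = 24.8 °C = 24.80 K.
m = 0.7068 kg
0.7068 kg × (1 lb / 0.4536 kg) = 1.558 lb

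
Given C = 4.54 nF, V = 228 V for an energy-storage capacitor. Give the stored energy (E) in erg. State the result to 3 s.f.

Directly: E = ½CV².
C = 4.54 nF = 4.540×10^-9 F; V = 228 V.
E = 1.180×10^-4 J
1.180×10^-4 J × (1 erg / 1.000×10^-7 J) = 1180 erg

1180 erg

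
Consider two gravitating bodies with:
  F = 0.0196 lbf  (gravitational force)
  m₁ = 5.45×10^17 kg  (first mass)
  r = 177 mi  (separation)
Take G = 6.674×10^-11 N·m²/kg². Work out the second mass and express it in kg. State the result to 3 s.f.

From Newton's law of gravitation: m₂ = F·r²/(G·m₁).
F = 0.0196 lbf = 0.08719 N; m₁ = 5.45×10^17 kg; r = 177 mi = 2.849×10^5 m; G = 6.674×10^-11 N·m²/kg².
m₂ = 194.5 kg

194 kg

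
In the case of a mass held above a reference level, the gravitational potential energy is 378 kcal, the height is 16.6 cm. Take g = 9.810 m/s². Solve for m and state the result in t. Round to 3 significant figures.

971 t

Rearranging PE = m·g·h for m: m = PE/(g·h).
PE = 378 kcal = 1.582×10^6 J; h = 16.6 cm = 0.1660 m; g = 9.810 m/s².
m = 9.712×10^5 kg
9.712×10^5 kg × (1 t / 1000 kg) = 971.2 t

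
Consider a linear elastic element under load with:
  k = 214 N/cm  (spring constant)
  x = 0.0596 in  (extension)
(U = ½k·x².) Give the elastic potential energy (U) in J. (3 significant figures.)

0.0245 J

U is given directly by: U = ½kx².
k = 214 N/cm = 21400 N/m; x = 0.0596 in = 0.001514 m.
U = 0.02452 J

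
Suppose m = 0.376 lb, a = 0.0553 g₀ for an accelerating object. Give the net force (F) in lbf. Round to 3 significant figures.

Directly: F = m·a.
m = 0.376 lb = 0.1706 kg; a = 0.0553 g₀ = 0.5423 m/s².
F = 0.09249 N
0.09249 N × (1 lbf / 4.448 N) = 0.02079 lbf

0.0208 lbf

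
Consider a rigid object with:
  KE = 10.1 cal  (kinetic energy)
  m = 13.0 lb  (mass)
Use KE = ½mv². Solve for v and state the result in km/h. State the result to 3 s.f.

Solving KE = ½mv² for v: v = √(2·KE/m).
KE = 10.1 cal = 42.26 J; m = 13.0 lb = 5.897 kg.
v = 3.786 m/s
3.786 m/s × (1 km/h / 0.2778 m/s) = 13.63 km/h

13.6 km/h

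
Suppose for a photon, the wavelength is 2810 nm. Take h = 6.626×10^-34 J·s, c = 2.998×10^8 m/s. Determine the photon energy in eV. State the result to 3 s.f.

E is given directly by: E = hc/λ.
λ = 2810 nm = 2.810×10^-6 m; h = 6.626×10^-34 J·s; c = 2.998×10^8 m/s.
E = 7.069×10^-20 J
7.069×10^-20 J × (1 eV / 1.602×10^-19 J) = 0.4412 eV

0.441 eV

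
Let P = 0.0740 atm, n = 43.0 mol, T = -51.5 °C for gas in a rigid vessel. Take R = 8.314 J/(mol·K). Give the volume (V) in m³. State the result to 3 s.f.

From the ideal-gas law: V = nRT/P.
P = 0.0740 atm = 7498 Pa; n = 43.0 mol; T = -51.5 °C = 221.6 K; R = 8.314 J/(mol·K).
V = 10.57 m³

10.6 m³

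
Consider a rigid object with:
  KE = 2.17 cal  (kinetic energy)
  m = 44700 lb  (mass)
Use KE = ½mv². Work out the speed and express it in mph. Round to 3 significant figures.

0.0669 mph

Solving KE = ½mv² for v: v = √(2·KE/m).
KE = 2.17 cal = 9.079 J; m = 44700 lb = 20276 kg.
v = 0.02993 m/s
0.02993 m/s × (1 mph / 0.4470 m/s) = 0.06694 mph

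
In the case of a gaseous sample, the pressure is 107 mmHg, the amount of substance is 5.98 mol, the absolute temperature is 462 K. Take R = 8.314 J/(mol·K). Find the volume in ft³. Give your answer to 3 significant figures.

From the ideal-gas law: V = nRT/P.
P = 107 mmHg = 14265 Pa; n = 5.98 mol; T = 462 K; R = 8.314 J/(mol·K).
V = 1.610 m³
1.610 m³ × (1 ft³ / 0.02832 m³) = 56.86 ft³

56.9 ft³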